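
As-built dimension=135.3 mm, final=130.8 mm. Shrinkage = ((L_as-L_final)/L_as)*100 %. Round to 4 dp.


Shrinkage = ((135.3-130.8)/135.3)*100 = 3.3259 %


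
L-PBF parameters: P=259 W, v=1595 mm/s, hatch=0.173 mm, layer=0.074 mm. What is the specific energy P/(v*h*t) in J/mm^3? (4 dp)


Build rate = 1595 * 0.173 * 0.074 = 20.41919 mm^3/s
SE = 259 / 20.41919 = 12.6841 J/mm^3


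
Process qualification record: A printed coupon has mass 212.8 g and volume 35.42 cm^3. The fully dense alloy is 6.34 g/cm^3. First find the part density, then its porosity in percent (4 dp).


rho_part = 212.8 / 35.42 = 6.00790514 g/cm^3
Porosity = (1 - 6.00790514/6.34)*100 = 5.2381 %


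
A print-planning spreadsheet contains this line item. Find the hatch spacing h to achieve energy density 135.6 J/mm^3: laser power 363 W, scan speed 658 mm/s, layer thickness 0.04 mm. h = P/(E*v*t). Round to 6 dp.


h = 363 / (135.6*658*0.04) = 0.101709 mm


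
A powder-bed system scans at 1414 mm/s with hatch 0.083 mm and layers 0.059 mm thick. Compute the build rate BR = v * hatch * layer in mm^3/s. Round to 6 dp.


Rate = 1414 * 0.083 * 0.059 = 6.924358 mm^3/s


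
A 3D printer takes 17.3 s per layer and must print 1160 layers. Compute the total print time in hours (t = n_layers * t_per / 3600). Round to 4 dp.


t = 1160 * 17.3 / 3600 = 5.5744 hrs


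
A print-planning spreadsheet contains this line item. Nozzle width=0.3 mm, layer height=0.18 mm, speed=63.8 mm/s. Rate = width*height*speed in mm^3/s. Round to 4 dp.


Rate = 0.3 * 0.18 * 63.8 = 3.4452 mm^3/s


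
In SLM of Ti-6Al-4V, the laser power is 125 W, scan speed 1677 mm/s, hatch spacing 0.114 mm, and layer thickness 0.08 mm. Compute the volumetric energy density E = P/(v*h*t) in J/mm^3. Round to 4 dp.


E = 125 / (1677*0.114*0.08) = 8.173 J/mm^3


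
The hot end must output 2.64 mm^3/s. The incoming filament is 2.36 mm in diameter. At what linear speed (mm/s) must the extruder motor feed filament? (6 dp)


A = pi*(2.36/2)^2 = 4.374354
v = 2.64 / 4.374354 = 0.603518 mm/s


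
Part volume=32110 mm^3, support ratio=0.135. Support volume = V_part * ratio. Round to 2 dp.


V_support = 32110 * 0.135 = 4334.85 mm^3


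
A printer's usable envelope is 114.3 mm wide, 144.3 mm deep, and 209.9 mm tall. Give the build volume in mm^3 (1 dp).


V = 114.3 * 144.3 * 209.9 = 3461983.6 mm^3


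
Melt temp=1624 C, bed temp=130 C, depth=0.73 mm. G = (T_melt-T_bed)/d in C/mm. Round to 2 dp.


G = (1624-130)/0.73 = 2046.58 C/mm


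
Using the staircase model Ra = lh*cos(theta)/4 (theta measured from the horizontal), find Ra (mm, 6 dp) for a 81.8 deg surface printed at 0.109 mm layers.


Ra = 0.109 * cos(81.8) / 4 = 0.003887 mm


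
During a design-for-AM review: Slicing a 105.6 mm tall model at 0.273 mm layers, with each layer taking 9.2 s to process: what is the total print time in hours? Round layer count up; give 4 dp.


Layers = ceil(105.6/0.273) = 387
t = 387 * 9.2 / 3600 = 0.989 hrs


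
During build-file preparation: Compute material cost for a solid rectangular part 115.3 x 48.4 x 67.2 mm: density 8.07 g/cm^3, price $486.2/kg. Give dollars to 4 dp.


V = 115.3 * 48.4 * 67.2 = 375010.944 mm^3 = 375.010944 cm^3
Mass = 375.010944 * 8.07 / 1000 = 3.02633832 kg
Cost = 3.02633832 * 486.2 = 1471.4057 $


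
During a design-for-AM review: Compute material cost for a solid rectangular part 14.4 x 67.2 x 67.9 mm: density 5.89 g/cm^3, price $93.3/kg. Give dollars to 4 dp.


V = 14.4 * 67.2 * 67.9 = 65705.472 mm^3 = 65.705472 cm^3
Mass = 65.705472 * 5.89 / 1000 = 0.38700523 kg
Cost = 0.38700523 * 93.3 = 36.1076 $


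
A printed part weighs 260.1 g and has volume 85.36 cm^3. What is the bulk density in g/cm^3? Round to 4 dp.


rho = 260.1 / 85.36 = 3.0471 g/cm^3


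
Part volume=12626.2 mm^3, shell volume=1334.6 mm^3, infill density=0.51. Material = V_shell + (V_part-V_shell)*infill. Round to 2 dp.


V_infill = (12626.2 - 1334.6) * 0.51 = 5758.72
V_total = 1334.6 + 5758.72 = 7093.32 mm^3


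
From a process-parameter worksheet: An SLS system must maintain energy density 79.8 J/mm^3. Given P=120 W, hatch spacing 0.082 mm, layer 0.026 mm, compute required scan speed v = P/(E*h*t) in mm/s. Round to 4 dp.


v = 120 / (79.8*0.082*0.026) = 705.328 mm/s


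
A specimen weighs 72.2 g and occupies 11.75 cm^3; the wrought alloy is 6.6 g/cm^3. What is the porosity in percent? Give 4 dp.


rho_part = 72.2 / 11.75 = 6.14468085 g/cm^3
Porosity = (1 - 6.14468085/6.6)*100 = 6.8988 %


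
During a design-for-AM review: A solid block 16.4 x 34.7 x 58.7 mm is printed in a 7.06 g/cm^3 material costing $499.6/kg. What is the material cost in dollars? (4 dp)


V = 16.4 * 34.7 * 58.7 = 33404.996 mm^3 = 33.404996 cm^3
Mass = 33.404996 * 7.06 / 1000 = 0.23583927 kg
Cost = 0.23583927 * 499.6 = 117.8253 $


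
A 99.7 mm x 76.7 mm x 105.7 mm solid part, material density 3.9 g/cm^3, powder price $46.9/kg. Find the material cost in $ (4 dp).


V = 99.7 * 76.7 * 105.7 = 808286.843 mm^3 = 808.286843 cm^3
Mass = 808.286843 * 3.9 / 1000 = 3.15231869 kg
Cost = 3.15231869 * 46.9 = 147.8437 $


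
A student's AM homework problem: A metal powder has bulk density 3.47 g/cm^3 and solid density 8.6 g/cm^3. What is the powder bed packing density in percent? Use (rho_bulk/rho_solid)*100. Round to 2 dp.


Packing = (3.47/8.6)*100 = 40.35 %


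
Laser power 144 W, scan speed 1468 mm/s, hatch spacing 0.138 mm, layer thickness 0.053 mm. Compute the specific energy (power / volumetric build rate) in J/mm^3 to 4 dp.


Build rate = 1468 * 0.138 * 0.053 = 10.736952 mm^3/s
SE = 144 / 10.736952 = 13.4116 J/mm^3


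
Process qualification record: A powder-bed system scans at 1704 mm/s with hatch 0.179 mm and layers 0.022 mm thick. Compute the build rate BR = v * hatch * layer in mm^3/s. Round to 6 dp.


Rate = 1704 * 0.179 * 0.022 = 6.710352 mm^3/s


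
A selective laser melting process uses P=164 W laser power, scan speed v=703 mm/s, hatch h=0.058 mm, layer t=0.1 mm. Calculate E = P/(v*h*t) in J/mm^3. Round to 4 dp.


E = 164 / (703*0.058*0.1) = 40.2217 J/mm^3


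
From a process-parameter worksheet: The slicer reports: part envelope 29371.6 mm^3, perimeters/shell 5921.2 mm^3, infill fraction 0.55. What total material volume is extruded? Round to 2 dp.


V_infill = (29371.6 - 5921.2) * 0.55 = 12897.72
V_total = 5921.2 + 12897.72 = 18818.92 mm^3


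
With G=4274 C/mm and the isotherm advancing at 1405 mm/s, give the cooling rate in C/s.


CR = 4274 * 1405 = 6004970 C/s


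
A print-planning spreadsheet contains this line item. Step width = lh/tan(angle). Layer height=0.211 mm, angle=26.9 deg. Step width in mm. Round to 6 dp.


step = 0.211 / tan(26.9) = 0.415904 mm


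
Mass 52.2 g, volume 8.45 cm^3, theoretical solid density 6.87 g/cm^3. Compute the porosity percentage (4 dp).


rho_part = 52.2 / 8.45 = 6.17751479 g/cm^3
Porosity = (1 - 6.17751479/6.87)*100 = 10.0798 %


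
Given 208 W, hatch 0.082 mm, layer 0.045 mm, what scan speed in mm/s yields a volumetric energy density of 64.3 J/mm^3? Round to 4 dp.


v = 208 / (64.3*0.082*0.045) = 876.6495 mm/s


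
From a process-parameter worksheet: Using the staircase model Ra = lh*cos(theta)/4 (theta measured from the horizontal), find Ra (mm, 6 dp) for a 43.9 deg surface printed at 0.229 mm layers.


Ra = 0.229 * cos(43.9) / 4 = 0.041252 mm


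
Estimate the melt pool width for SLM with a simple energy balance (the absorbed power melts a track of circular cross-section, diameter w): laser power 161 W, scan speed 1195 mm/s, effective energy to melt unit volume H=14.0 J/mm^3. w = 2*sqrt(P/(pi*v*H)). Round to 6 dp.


w = 2*sqrt(161/(pi*1195*14.0)) = 0.110693 mm


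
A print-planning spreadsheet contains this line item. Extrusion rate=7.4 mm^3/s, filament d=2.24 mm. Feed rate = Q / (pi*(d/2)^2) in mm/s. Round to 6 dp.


A = pi*(2.24/2)^2 = 3.940814
v = 7.4 / 3.940814 = 1.877785 mm/s


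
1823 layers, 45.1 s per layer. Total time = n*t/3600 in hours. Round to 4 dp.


t = 1823 * 45.1 / 3600 = 22.8381 hrs


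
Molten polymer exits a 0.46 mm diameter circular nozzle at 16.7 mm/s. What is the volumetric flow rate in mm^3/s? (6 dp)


A = pi*(0.46/2)^2 = 0.16619025 mm^2
Q = 0.16619025 * 16.7 = 2.775377 mm^3/s


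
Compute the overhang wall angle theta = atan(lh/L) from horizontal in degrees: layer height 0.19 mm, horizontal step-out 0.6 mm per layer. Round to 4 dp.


angle = atan(0.19/0.6) = 17.5713 degrees


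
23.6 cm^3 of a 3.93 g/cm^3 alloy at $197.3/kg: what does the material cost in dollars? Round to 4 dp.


Mass = 23.6*3.93/1000 = 0.092748 kg
Cost = 0.092748 * 197.3 = 18.2992 $


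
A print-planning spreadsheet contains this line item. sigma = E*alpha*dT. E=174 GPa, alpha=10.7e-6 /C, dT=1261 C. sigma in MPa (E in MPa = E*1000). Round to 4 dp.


sigma = 174*1000 * 10.7e-6 * 1261 = 2347.7298 MPa


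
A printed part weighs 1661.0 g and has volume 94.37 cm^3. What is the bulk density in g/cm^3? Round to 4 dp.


rho = 1661.0 / 94.37 = 17.6009 g/cm^3


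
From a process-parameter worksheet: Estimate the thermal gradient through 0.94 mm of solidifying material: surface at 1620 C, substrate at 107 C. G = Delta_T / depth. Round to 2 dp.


G = (1620-107)/0.94 = 1609.57 C/mm


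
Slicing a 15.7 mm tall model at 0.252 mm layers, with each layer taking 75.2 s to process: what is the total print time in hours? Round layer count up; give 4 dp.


Layers = ceil(15.7/0.252) = 63
t = 63 * 75.2 / 3600 = 1.316 hrs


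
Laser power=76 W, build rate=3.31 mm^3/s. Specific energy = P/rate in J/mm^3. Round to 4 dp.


SE = 76 / 3.31 = 22.9607 J/mm^3


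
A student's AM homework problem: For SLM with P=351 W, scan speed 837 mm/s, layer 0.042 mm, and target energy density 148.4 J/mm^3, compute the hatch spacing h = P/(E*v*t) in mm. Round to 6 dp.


h = 351 / (148.4*837*0.042) = 0.067282 mm


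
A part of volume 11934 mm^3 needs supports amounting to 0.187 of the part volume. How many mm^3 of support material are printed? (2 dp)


V_support = 11934 * 0.187 = 2231.66 mm^3


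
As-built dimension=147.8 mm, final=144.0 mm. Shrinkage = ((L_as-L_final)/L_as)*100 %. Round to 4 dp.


Shrinkage = ((147.8-144.0)/147.8)*100 = 2.571 %


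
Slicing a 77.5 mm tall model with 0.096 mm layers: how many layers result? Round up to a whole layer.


Layers = ceil(77.5/0.096) = 808


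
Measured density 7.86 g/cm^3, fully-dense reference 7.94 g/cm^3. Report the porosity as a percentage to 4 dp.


Porosity = (1-7.86/7.94)*100 = 1.0076 %


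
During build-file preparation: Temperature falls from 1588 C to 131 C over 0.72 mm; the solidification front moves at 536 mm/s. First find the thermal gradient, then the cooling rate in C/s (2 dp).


G = (1588-131)/0.72 = 2023.61111111 C/mm
CR = 2023.61111111 * 536 = 1084655.56 C/s


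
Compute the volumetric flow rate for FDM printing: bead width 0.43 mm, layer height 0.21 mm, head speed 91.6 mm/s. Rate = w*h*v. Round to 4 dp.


Rate = 0.43 * 0.21 * 91.6 = 8.2715 mm^3/s


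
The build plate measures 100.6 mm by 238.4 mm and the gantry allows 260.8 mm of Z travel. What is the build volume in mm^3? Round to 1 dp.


V = 100.6 * 238.4 * 260.8 = 6254776.8 mm^3


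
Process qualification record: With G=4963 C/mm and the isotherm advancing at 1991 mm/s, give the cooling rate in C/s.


CR = 4963 * 1991 = 9881333 C/s


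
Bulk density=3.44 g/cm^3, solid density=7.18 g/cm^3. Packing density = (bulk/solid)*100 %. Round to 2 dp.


Packing = (3.44/7.18)*100 = 47.91 %


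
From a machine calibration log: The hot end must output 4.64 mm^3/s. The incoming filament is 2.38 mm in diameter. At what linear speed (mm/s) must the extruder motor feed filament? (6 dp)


A = pi*(2.38/2)^2 = 4.448809
v = 4.64 / 4.448809 = 1.042976 mm/s


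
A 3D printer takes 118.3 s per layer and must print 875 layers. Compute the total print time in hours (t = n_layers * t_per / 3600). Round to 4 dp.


t = 875 * 118.3 / 3600 = 28.7535 hrs


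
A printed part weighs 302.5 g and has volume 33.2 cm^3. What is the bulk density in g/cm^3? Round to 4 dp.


rho = 302.5 / 33.2 = 9.1114 g/cm^3


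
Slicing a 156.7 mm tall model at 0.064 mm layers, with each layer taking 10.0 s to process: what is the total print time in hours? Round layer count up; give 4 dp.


Layers = ceil(156.7/0.064) = 2449
t = 2449 * 10.0 / 3600 = 6.8028 hrs


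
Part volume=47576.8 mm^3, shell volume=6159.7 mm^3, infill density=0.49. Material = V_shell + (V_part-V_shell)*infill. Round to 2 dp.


V_infill = (47576.8 - 6159.7) * 0.49 = 20294.38
V_total = 6159.7 + 20294.38 = 26454.08 mm^3


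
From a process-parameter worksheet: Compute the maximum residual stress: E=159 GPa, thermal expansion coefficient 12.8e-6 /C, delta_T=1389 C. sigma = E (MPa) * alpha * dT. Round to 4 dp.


sigma = 159*1000 * 12.8e-6 * 1389 = 2826.8928 MPa


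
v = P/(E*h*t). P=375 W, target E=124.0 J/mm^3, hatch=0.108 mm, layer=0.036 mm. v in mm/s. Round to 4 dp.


v = 375 / (124.0*0.108*0.036) = 777.8276 mm/s


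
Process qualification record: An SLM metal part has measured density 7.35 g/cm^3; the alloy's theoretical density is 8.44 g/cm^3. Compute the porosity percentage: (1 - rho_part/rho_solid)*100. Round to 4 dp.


Porosity = (1-7.35/8.44)*100 = 12.9147 %


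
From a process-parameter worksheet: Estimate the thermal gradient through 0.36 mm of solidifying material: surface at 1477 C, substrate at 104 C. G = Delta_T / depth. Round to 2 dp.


G = (1477-104)/0.36 = 3813.89 C/mm


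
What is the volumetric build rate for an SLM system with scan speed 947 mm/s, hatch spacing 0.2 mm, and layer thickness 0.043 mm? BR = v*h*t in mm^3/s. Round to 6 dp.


Rate = 947 * 0.2 * 0.043 = 8.1442 mm^3/s


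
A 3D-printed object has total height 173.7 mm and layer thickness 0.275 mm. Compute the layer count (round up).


Layers = ceil(173.7/0.275) = 632


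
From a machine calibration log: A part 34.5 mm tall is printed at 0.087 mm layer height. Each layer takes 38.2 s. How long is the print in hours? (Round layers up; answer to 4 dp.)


Layers = ceil(34.5/0.087) = 397
t = 397 * 38.2 / 3600 = 4.2126 hrs


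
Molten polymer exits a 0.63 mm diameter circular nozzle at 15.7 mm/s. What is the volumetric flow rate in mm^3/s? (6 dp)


A = pi*(0.63/2)^2 = 0.31172453 mm^2
Q = 0.31172453 * 15.7 = 4.894075 mm^3/s


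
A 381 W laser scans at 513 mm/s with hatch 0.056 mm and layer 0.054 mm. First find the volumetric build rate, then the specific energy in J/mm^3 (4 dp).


Build rate = 513 * 0.056 * 0.054 = 1.551312 mm^3/s
SE = 381 / 1.551312 = 245.5986 J/mm^3


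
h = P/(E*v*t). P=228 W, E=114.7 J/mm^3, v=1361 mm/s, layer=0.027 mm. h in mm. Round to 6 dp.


h = 228 / (114.7*1361*0.027) = 0.054094 mm


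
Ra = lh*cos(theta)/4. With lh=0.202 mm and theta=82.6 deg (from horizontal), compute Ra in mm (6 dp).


Ra = 0.202 * cos(82.6) / 4 = 0.006504 mm


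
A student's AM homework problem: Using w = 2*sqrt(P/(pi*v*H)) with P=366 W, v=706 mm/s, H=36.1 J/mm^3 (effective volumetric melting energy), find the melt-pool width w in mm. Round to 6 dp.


w = 2*sqrt(366/(pi*706*36.1)) = 0.13522 mm


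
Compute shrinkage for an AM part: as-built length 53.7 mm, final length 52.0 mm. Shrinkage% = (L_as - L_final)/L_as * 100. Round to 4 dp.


Shrinkage = ((53.7-52.0)/53.7)*100 = 3.1657 %


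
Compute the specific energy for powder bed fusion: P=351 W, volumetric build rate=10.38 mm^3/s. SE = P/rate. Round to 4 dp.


SE = 351 / 10.38 = 33.815 J/mm^3


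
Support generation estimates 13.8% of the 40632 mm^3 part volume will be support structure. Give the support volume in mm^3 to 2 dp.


V_support = 40632 * 0.138 = 5607.22 mm^3


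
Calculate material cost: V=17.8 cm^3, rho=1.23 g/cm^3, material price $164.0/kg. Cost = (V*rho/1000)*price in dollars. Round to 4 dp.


Mass = 17.8*1.23/1000 = 0.021894 kg
Cost = 0.021894 * 164.0 = 3.5906 $


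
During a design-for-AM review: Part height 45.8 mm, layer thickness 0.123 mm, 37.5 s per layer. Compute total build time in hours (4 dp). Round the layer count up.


Layers = ceil(45.8/0.123) = 373
t = 373 * 37.5 / 3600 = 3.8854 hrs


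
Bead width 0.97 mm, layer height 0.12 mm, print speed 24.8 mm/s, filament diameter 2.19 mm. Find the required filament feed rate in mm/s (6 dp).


Q = 0.97 * 0.12 * 24.8 = 2.88672 mm^3/s
A_fil = pi*(2.19/2)^2 = 3.76684813 mm^2
v_feed = 2.88672 / 3.76684813 = 0.766349 mm/s


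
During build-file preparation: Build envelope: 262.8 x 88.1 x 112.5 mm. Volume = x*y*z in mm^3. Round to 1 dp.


V = 262.8 * 88.1 * 112.5 = 2604676.5 mm^3


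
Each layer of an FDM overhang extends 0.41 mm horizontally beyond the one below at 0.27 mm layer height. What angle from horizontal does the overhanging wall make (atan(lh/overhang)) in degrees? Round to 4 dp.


angle = atan(0.27/0.41) = 33.3664 degrees


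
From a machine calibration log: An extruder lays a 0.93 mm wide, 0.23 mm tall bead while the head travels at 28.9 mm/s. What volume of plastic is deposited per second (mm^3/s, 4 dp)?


Rate = 0.93 * 0.23 * 28.9 = 6.1817 mm^3/s


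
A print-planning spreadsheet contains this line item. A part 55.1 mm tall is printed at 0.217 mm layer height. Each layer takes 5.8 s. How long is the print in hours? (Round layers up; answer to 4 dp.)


Layers = ceil(55.1/0.217) = 254
t = 254 * 5.8 / 3600 = 0.4092 hrs


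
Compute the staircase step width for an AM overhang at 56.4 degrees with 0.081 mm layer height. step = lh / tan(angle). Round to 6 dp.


step = 0.081 / tan(56.4) = 0.053816 mm


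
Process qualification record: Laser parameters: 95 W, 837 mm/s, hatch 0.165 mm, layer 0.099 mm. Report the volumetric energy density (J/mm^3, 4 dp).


E = 95 / (837*0.165*0.099) = 6.9483 J/mm^3


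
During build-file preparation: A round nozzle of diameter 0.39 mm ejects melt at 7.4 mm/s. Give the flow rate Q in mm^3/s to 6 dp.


A = pi*(0.39/2)^2 = 0.11945906 mm^2
Q = 0.11945906 * 7.4 = 0.883997 mm^3/s


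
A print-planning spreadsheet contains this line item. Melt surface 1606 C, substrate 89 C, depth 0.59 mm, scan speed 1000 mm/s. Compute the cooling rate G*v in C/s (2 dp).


G = (1606-89)/0.59 = 2571.18644068 C/mm
CR = 2571.18644068 * 1000 = 2571186.44 C/s


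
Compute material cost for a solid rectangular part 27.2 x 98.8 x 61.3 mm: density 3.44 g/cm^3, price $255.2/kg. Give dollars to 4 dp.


V = 27.2 * 98.8 * 61.3 = 164735.168 mm^3 = 164.735168 cm^3
Mass = 164.735168 * 3.44 / 1000 = 0.56668898 kg
Cost = 0.56668898 * 255.2 = 144.619 $


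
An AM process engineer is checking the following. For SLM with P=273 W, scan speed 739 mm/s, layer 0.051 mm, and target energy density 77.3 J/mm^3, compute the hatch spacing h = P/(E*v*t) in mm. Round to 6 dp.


h = 273 / (77.3*739*0.051) = 0.093706 mm


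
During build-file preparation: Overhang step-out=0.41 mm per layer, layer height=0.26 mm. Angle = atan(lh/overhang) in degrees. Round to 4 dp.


angle = atan(0.26/0.41) = 32.3807 degrees


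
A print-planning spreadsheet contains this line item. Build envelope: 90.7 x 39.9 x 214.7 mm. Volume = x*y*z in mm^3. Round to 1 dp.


V = 90.7 * 39.9 * 214.7 = 776984.3 mm^3


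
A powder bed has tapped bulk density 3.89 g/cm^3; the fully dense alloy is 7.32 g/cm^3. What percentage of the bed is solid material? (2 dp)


Packing = (3.89/7.32)*100 = 53.14 %


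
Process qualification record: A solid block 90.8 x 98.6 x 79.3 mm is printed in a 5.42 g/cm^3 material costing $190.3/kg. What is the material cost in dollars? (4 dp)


V = 90.8 * 98.6 * 79.3 = 709963.384 mm^3 = 709.963384 cm^3
Mass = 709.963384 * 5.42 / 1000 = 3.84800154 kg
Cost = 3.84800154 * 190.3 = 732.2747 $


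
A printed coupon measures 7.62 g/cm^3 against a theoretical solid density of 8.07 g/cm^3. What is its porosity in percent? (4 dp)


Porosity = (1-7.62/8.07)*100 = 5.5762 %


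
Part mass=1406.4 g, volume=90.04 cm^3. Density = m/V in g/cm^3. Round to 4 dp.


rho = 1406.4 / 90.04 = 15.6197 g/cm^3


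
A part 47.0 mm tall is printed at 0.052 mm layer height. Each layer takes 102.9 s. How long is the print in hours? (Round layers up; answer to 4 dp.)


Layers = ceil(47.0/0.052) = 904
t = 904 * 102.9 / 3600 = 25.8393 hrs


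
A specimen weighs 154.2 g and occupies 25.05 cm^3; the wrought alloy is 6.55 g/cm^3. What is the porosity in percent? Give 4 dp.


rho_part = 154.2 / 25.05 = 6.15568862 g/cm^3
Porosity = (1 - 6.15568862/6.55)*100 = 6.02 %


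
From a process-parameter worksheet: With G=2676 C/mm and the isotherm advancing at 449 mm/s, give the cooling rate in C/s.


CR = 2676 * 449 = 1201524 C/s


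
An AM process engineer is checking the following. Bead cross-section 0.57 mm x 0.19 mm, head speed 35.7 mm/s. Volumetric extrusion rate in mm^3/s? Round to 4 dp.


Rate = 0.57 * 0.19 * 35.7 = 3.8663 mm^3/s


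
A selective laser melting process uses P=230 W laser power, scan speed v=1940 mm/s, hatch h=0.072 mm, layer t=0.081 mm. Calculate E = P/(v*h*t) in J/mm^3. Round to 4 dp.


E = 230 / (1940*0.072*0.081) = 20.3287 J/mm^3


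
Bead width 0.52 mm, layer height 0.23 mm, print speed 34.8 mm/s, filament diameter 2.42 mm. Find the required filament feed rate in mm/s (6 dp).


Q = 0.52 * 0.23 * 34.8 = 4.16208 mm^3/s
A_fil = pi*(2.42/2)^2 = 4.5996058 mm^2
v_feed = 4.16208 / 4.5996058 = 0.904878 mm/s


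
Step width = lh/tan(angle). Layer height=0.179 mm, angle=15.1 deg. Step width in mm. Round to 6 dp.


step = 0.179 / tan(15.1) = 0.663403 mm


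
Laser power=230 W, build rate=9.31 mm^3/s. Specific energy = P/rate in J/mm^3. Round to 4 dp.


SE = 230 / 9.31 = 24.7046 J/mm^3


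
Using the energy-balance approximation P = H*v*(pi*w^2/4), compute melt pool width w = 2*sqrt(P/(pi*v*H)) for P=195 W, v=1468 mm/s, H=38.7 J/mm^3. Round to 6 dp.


w = 2*sqrt(195/(pi*1468*38.7)) = 0.066108 mm


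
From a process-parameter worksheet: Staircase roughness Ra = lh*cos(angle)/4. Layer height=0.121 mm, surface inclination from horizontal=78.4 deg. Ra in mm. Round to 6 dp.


Ra = 0.121 * cos(78.4) / 4 = 0.006083 mm


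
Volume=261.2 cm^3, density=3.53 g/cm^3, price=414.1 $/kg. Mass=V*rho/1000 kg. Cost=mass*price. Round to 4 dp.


Mass = 261.2*3.53/1000 = 0.922036 kg
Cost = 0.922036 * 414.1 = 381.8151 $


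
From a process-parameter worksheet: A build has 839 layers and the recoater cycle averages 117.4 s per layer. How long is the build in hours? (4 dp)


t = 839 * 117.4 / 3600 = 27.3607 hrs


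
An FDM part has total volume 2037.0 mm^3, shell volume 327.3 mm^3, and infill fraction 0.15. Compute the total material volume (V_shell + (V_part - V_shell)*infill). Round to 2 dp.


V_infill = (2037.0 - 327.3) * 0.15 = 256.46
V_total = 327.3 + 256.46 = 583.76 mm^3


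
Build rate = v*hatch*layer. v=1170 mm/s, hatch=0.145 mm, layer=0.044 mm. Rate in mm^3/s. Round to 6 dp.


Rate = 1170 * 0.145 * 0.044 = 7.4646 mm^3/s


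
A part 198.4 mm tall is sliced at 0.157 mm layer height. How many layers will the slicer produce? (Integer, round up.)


Layers = ceil(198.4/0.157) = 1264


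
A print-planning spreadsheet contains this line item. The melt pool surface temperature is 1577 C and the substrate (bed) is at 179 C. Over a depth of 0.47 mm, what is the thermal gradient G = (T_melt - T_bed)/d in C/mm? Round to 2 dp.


G = (1577-179)/0.47 = 2974.47 C/mm


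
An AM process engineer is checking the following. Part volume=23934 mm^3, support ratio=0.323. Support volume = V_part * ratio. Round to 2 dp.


V_support = 23934 * 0.323 = 7730.68 mm^3


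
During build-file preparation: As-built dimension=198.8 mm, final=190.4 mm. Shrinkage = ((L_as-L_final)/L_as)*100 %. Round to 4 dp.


Shrinkage = ((198.8-190.4)/198.8)*100 = 4.2254 %


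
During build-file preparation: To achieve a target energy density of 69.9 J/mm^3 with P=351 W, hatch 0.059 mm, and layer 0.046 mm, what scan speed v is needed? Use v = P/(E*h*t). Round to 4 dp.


v = 351 / (69.9*0.059*0.046) = 1850.2061 mm/s


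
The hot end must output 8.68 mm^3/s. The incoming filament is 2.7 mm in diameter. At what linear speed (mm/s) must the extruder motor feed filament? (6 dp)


A = pi*(2.7/2)^2 = 5.725553
v = 8.68 / 5.725553 = 1.516011 mm/s


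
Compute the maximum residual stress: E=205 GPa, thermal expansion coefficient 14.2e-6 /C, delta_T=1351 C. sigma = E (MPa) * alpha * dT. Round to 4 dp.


sigma = 205*1000 * 14.2e-6 * 1351 = 3932.761 MPa


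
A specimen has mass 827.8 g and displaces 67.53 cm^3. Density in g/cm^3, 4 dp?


rho = 827.8 / 67.53 = 12.2583 g/cm^3


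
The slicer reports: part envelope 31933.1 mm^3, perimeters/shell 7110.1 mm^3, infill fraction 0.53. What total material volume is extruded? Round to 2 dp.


V_infill = (31933.1 - 7110.1) * 0.53 = 13156.19
V_total = 7110.1 + 13156.19 = 20266.29 mm^3


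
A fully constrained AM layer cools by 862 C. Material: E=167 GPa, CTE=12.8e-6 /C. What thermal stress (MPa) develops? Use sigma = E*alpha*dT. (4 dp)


sigma = 167*1000 * 12.8e-6 * 862 = 1842.6112 MPa


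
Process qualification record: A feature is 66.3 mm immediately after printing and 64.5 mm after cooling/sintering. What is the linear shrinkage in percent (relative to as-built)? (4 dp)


Shrinkage = ((66.3-64.5)/66.3)*100 = 2.7149 %


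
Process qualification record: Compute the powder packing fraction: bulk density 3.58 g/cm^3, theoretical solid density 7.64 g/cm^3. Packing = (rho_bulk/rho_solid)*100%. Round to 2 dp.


Packing = (3.58/7.64)*100 = 46.86 %


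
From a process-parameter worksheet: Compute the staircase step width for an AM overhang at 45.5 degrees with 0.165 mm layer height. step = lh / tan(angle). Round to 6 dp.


step = 0.165 / tan(45.5) = 0.162145 mm


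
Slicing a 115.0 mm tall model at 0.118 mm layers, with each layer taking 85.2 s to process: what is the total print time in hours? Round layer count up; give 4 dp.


Layers = ceil(115.0/0.118) = 975
t = 975 * 85.2 / 3600 = 23.075 hrs


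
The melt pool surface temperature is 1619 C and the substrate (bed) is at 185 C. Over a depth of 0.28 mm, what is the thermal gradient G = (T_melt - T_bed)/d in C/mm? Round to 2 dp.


G = (1619-185)/0.28 = 5121.43 C/mm


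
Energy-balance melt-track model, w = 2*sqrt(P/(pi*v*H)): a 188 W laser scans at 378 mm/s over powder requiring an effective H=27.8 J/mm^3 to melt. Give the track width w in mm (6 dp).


w = 2*sqrt(188/(pi*378*27.8)) = 0.150927 mm


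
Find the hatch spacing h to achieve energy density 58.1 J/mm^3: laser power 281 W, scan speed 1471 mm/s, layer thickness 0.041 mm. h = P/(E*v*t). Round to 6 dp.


h = 281 / (58.1*1471*0.041) = 0.080192 mm


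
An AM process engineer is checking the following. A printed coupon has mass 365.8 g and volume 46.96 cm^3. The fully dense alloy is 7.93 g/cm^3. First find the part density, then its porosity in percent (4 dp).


rho_part = 365.8 / 46.96 = 7.78960818 g/cm^3
Porosity = (1 - 7.78960818/7.93)*100 = 1.7704 %


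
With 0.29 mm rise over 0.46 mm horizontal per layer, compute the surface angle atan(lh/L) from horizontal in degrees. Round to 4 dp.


angle = atan(0.29/0.46) = 32.2288 degrees


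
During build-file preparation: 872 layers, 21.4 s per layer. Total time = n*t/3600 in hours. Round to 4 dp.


t = 872 * 21.4 / 3600 = 5.1836 hrs


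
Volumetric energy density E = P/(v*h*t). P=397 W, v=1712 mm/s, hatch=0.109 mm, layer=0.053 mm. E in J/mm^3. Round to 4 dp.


E = 397 / (1712*0.109*0.053) = 40.1406 J/mm^3


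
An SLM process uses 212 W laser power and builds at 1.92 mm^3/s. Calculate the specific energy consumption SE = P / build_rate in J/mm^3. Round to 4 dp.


SE = 212 / 1.92 = 110.4167 J/mm^3


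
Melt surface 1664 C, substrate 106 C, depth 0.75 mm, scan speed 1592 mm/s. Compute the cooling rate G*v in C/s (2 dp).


G = (1664-106)/0.75 = 2077.33333333 C/mm
CR = 2077.33333333 * 1592 = 3307114.67 C/s


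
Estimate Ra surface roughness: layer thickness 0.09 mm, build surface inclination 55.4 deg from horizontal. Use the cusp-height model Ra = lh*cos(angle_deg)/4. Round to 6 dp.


Ra = 0.09 * cos(55.4) / 4 = 0.012776 mm


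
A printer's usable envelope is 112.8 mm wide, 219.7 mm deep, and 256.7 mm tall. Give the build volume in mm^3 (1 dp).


V = 112.8 * 219.7 * 256.7 = 6361580.5 mm^3


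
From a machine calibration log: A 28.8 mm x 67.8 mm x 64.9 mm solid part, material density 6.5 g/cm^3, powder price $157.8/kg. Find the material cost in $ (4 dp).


V = 28.8 * 67.8 * 64.9 = 126726.336 mm^3 = 126.726336 cm^3
Mass = 126.726336 * 6.5 / 1000 = 0.82372118 kg
Cost = 0.82372118 * 157.8 = 129.9832 $


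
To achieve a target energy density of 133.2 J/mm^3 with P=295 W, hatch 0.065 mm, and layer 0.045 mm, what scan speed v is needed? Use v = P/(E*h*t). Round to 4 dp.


v = 295 / (133.2*0.065*0.045) = 757.1674 mm/s


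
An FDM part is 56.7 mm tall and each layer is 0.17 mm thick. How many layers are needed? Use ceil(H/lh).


Layers = ceil(56.7/0.17) = 334


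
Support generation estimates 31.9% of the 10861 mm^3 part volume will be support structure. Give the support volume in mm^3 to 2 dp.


V_support = 10861 * 0.319 = 3464.66 mm^3


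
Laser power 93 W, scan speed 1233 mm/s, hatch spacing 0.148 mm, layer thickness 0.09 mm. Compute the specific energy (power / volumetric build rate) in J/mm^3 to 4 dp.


Build rate = 1233 * 0.148 * 0.09 = 16.42356 mm^3/s
SE = 93 / 16.42356 = 5.6626 J/mm^3


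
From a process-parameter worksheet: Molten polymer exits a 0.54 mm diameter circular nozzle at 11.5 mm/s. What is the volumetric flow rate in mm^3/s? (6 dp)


A = pi*(0.54/2)^2 = 0.2290221 mm^2
Q = 0.2290221 * 11.5 = 2.633754 mm^3/s


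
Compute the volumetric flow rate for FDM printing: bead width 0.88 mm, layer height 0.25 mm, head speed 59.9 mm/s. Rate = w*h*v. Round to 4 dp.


Rate = 0.88 * 0.25 * 59.9 = 13.178 mm^3/s


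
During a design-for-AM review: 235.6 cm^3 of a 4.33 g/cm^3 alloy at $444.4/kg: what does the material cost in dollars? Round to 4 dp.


Mass = 235.6*4.33/1000 = 1.020148 kg
Cost = 1.020148 * 444.4 = 453.3538 $


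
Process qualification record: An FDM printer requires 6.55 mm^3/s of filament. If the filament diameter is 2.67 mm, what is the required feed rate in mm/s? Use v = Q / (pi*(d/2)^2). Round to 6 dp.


A = pi*(2.67/2)^2 = 5.599025
v = 6.55 / 5.599025 = 1.169847 mm/s


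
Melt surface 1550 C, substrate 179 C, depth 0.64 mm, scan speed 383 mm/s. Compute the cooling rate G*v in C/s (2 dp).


G = (1550-179)/0.64 = 2142.1875 C/mm
CR = 2142.1875 * 383 = 820457.81 C/s


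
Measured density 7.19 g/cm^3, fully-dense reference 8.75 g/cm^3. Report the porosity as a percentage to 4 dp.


Porosity = (1-7.19/8.75)*100 = 17.8286 %


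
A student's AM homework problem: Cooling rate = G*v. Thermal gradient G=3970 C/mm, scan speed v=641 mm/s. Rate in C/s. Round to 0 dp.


CR = 3970 * 641 = 2544770 C/s


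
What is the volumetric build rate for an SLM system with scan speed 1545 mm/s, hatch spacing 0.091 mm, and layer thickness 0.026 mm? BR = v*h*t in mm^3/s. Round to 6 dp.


Rate = 1545 * 0.091 * 0.026 = 3.65547 mm^3/s


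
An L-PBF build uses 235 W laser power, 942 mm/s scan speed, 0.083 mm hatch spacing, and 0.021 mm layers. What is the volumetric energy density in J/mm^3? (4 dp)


E = 235 / (942*0.083*0.021) = 143.1263 J/mm^3


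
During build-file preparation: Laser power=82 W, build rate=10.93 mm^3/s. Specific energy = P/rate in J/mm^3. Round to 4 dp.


SE = 82 / 10.93 = 7.5023 J/mm^3


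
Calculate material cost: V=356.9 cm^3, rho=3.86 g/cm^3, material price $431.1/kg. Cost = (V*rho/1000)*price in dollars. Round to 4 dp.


Mass = 356.9*3.86/1000 = 1.377634 kg
Cost = 1.377634 * 431.1 = 593.898 $


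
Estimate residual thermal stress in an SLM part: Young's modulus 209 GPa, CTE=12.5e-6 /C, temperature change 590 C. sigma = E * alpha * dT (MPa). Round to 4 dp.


sigma = 209*1000 * 12.5e-6 * 590 = 1541.375 MPa


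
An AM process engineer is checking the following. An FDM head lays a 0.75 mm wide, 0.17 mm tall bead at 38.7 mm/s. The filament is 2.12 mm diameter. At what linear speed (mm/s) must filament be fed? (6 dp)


Q = 0.75 * 0.17 * 38.7 = 4.93425 mm^3/s
A_fil = pi*(2.12/2)^2 = 3.52989351 mm^2
v_feed = 4.93425 / 3.52989351 = 1.397847 mm/s


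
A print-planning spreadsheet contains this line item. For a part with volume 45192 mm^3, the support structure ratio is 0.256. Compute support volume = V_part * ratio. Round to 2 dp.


V_support = 45192 * 0.256 = 11569.15 mm^3


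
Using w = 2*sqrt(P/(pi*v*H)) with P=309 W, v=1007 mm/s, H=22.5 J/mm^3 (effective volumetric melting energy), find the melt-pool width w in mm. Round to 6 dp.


w = 2*sqrt(309/(pi*1007*22.5)) = 0.131774 mm


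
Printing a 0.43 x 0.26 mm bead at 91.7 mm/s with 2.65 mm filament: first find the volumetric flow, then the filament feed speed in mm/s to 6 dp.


Q = 0.43 * 0.26 * 91.7 = 10.25206 mm^3/s
A_fil = pi*(2.65/2)^2 = 5.5154586 mm^2
v_feed = 10.25206 / 5.5154586 = 1.858787 mm/s


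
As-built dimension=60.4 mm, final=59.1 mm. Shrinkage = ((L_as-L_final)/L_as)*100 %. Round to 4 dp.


Shrinkage = ((60.4-59.1)/60.4)*100 = 2.1523 %


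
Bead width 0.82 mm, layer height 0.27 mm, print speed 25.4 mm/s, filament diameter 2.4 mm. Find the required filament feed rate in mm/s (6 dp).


Q = 0.82 * 0.27 * 25.4 = 5.62356 mm^3/s
A_fil = pi*(2.4/2)^2 = 4.52389342 mm^2
v_feed = 5.62356 / 4.52389342 = 1.24308 mm/s


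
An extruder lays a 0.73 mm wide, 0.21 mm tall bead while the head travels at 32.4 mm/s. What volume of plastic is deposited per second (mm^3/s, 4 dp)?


Rate = 0.73 * 0.21 * 32.4 = 4.9669 mm^3/s


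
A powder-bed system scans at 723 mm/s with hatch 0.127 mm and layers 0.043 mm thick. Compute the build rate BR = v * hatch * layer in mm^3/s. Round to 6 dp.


Rate = 723 * 0.127 * 0.043 = 3.948303 mm^3/s


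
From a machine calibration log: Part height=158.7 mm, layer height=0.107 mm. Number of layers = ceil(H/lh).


Layers = ceil(158.7/0.107) = 1484


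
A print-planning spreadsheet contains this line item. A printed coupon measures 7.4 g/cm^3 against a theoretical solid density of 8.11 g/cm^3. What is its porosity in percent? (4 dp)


Porosity = (1-7.4/8.11)*100 = 8.7546 %


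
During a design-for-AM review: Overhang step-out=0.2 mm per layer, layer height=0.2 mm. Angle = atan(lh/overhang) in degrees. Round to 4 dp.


angle = atan(0.2/0.2) = 45.0 degrees


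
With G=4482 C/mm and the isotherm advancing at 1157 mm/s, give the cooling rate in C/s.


CR = 4482 * 1157 = 5185674 C/s


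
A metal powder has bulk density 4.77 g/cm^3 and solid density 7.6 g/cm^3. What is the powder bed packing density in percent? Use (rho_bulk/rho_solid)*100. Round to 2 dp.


Packing = (4.77/7.6)*100 = 62.76 %


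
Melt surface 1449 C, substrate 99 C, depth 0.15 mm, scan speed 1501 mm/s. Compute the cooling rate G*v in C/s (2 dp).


G = (1449-99)/0.15 = 9000.0 C/mm
CR = 9000.0 * 1501 = 13509000.0 C/s


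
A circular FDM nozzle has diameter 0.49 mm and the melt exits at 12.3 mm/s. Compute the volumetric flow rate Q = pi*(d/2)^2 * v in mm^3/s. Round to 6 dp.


A = pi*(0.49/2)^2 = 0.1885741 mm^2
Q = 0.1885741 * 12.3 = 2.319461 mm^3/s


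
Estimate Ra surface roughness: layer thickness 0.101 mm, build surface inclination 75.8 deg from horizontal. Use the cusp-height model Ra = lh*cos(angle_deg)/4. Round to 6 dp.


Ra = 0.101 * cos(75.8) / 4 = 0.006194 mm


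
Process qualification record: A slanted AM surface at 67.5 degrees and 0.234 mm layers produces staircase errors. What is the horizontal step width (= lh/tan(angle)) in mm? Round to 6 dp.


step = 0.234 / tan(67.5) = 0.096926 mm


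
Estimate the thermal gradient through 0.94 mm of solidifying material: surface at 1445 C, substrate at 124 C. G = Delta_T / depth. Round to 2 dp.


G = (1445-124)/0.94 = 1405.32 C/mm


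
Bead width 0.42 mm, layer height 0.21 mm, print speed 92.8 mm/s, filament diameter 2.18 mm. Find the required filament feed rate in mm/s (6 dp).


Q = 0.42 * 0.21 * 92.8 = 8.18496 mm^3/s
A_fil = pi*(2.18/2)^2 = 3.73252623 mm^2
v_feed = 8.18496 / 3.73252623 = 2.192874 mm/s


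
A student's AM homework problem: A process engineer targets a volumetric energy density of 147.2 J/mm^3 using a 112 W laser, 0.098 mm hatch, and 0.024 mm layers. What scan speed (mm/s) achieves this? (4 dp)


v = 112 / (147.2*0.098*0.024) = 323.499 mm/s


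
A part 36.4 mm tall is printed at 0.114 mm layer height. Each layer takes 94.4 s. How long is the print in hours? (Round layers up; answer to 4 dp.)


Layers = ceil(36.4/0.114) = 320
t = 320 * 94.4 / 3600 = 8.3911 hrs


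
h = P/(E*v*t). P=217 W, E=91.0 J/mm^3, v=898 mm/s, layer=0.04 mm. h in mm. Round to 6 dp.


h = 217 / (91.0*898*0.04) = 0.066387 mm


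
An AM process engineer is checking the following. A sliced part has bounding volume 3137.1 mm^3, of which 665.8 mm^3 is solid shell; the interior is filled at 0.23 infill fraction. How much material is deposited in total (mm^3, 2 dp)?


V_infill = (3137.1 - 665.8) * 0.23 = 568.4
V_total = 665.8 + 568.4 = 1234.2 mm^3


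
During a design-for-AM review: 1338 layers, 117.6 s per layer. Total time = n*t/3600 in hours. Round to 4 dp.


t = 1338 * 117.6 / 3600 = 43.708 hrs


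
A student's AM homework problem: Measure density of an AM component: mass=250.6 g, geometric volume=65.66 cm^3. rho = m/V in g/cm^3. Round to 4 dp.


rho = 250.6 / 65.66 = 3.8166 g/cm^3


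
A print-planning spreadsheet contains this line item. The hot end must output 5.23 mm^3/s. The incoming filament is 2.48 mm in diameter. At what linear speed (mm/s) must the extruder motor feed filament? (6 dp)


A = pi*(2.48/2)^2 = 4.830513
v = 5.23 / 4.830513 = 1.082701 mm/s


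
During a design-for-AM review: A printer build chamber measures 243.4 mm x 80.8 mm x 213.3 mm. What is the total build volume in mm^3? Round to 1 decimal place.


V = 243.4 * 80.8 * 213.3 = 4194911.4 mm^3


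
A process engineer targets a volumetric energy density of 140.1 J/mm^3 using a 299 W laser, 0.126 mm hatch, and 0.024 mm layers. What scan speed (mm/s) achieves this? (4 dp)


v = 299 / (140.1*0.126*0.024) = 705.7506 mm/s


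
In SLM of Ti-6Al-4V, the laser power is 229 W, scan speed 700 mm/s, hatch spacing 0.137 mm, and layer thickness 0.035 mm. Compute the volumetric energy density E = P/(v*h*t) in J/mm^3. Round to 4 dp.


E = 229 / (700*0.137*0.035) = 68.2258 J/mm^3


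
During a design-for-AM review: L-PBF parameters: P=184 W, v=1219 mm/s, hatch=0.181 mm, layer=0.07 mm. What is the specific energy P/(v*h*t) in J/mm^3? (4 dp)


Build rate = 1219 * 0.181 * 0.07 = 15.44473 mm^3/s
SE = 184 / 15.44473 = 11.9134 J/mm^3


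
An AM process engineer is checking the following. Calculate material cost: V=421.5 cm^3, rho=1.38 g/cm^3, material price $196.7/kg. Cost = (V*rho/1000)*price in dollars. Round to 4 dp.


Mass = 421.5*1.38/1000 = 0.58167 kg
Cost = 0.58167 * 196.7 = 114.4145 $


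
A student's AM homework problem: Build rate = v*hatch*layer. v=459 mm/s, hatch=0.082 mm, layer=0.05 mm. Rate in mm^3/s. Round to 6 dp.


Rate = 459 * 0.082 * 0.05 = 1.8819 mm^3/s


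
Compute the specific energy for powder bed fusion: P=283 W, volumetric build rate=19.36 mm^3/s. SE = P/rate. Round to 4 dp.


SE = 283 / 19.36 = 14.6178 J/mm^3
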